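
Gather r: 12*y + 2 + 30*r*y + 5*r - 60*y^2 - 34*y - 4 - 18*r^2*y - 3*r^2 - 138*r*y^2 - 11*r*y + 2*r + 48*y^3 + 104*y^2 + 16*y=r^2*(-18*y - 3) + r*(-138*y^2 + 19*y + 7) + 48*y^3 + 44*y^2 - 6*y - 2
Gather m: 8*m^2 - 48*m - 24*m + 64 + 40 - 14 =8*m^2 - 72*m + 90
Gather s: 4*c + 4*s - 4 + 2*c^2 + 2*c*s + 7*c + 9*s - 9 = 2*c^2 + 11*c + s*(2*c + 13) - 13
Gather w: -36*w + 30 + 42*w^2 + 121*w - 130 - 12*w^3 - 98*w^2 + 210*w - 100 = -12*w^3 - 56*w^2 + 295*w - 200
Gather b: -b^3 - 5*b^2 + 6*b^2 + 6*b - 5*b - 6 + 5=-b^3 + b^2 + b - 1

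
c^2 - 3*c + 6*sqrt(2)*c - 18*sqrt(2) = (c - 3)*(c + 6*sqrt(2))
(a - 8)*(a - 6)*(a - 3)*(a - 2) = a^4 - 19*a^3 + 124*a^2 - 324*a + 288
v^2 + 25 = (v - 5*I)*(v + 5*I)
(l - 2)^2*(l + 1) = l^3 - 3*l^2 + 4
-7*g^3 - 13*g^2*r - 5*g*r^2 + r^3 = (-7*g + r)*(g + r)^2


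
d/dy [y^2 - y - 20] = 2*y - 1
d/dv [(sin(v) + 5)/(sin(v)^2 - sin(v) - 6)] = (-10*sin(v) + cos(v)^2 - 2)*cos(v)/(sin(v) + cos(v)^2 + 5)^2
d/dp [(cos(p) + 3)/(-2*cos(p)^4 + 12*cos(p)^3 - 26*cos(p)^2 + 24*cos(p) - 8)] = (-3*cos(p)^2 - 9*cos(p) + 20)*sin(p)/(2*(cos(p) - 2)^3*(cos(p) - 1)^3)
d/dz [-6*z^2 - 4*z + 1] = -12*z - 4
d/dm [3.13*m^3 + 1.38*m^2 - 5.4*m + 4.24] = 9.39*m^2 + 2.76*m - 5.4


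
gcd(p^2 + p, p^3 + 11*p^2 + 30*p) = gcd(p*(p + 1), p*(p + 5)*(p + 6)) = p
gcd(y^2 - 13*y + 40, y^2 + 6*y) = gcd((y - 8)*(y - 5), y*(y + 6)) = 1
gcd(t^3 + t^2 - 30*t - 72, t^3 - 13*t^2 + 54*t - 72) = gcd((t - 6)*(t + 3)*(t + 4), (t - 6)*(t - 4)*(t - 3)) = t - 6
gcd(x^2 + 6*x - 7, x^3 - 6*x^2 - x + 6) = x - 1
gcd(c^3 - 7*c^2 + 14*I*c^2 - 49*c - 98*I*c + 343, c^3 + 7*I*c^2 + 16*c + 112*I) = c + 7*I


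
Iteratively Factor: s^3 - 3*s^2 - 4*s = (s + 1)*(s^2 - 4*s) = s*(s + 1)*(s - 4)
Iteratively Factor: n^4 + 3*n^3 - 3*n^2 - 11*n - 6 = (n + 1)*(n^3 + 2*n^2 - 5*n - 6) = (n - 2)*(n + 1)*(n^2 + 4*n + 3) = (n - 2)*(n + 1)*(n + 3)*(n + 1)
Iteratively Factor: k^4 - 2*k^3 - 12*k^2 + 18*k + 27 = (k + 1)*(k^3 - 3*k^2 - 9*k + 27) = (k - 3)*(k + 1)*(k^2 - 9) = (k - 3)^2*(k + 1)*(k + 3)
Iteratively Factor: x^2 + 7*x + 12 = (x + 4)*(x + 3)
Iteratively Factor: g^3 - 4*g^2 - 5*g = (g - 5)*(g^2 + g) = g*(g - 5)*(g + 1)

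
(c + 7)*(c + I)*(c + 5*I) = c^3 + 7*c^2 + 6*I*c^2 - 5*c + 42*I*c - 35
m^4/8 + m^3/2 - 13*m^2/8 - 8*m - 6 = (m/4 + 1)*(m/2 + 1/2)*(m - 4)*(m + 3)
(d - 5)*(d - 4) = d^2 - 9*d + 20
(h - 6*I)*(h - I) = h^2 - 7*I*h - 6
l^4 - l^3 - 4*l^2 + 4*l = l*(l - 2)*(l - 1)*(l + 2)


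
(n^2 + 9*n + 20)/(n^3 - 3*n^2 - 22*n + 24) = (n + 5)/(n^2 - 7*n + 6)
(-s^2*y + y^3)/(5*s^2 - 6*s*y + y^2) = y*(s + y)/(-5*s + y)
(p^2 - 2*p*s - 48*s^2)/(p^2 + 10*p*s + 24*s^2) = (p - 8*s)/(p + 4*s)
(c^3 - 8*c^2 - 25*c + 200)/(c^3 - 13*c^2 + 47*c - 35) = (c^2 - 3*c - 40)/(c^2 - 8*c + 7)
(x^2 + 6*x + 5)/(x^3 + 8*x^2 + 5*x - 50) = (x + 1)/(x^2 + 3*x - 10)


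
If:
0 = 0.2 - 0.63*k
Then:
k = 0.32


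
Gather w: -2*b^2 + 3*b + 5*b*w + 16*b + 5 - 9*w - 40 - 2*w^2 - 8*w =-2*b^2 + 19*b - 2*w^2 + w*(5*b - 17) - 35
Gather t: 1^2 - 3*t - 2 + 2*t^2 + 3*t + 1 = 2*t^2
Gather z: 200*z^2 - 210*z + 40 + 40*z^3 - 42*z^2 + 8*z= 40*z^3 + 158*z^2 - 202*z + 40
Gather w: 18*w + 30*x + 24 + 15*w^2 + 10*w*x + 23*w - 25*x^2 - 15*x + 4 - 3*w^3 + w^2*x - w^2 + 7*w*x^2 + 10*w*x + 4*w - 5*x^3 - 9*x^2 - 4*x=-3*w^3 + w^2*(x + 14) + w*(7*x^2 + 20*x + 45) - 5*x^3 - 34*x^2 + 11*x + 28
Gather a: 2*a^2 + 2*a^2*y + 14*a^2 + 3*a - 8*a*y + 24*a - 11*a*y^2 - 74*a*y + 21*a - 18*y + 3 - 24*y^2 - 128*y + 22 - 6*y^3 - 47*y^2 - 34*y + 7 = a^2*(2*y + 16) + a*(-11*y^2 - 82*y + 48) - 6*y^3 - 71*y^2 - 180*y + 32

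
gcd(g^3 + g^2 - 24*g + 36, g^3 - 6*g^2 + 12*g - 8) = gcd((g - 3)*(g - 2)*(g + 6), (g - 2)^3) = g - 2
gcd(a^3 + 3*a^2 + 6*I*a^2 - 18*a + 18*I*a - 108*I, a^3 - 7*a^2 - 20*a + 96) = a - 3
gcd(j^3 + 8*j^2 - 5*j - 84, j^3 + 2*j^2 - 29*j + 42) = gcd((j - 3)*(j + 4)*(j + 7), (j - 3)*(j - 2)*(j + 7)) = j^2 + 4*j - 21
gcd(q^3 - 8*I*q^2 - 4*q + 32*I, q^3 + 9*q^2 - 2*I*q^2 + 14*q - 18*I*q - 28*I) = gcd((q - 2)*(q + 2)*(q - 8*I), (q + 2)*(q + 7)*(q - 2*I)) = q + 2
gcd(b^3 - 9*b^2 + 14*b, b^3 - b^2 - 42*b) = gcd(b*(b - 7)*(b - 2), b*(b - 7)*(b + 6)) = b^2 - 7*b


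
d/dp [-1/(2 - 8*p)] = -2/(4*p - 1)^2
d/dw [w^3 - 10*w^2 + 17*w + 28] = 3*w^2 - 20*w + 17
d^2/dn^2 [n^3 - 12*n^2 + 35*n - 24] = 6*n - 24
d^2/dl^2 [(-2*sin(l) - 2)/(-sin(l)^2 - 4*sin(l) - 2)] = 2*(-sin(l)^5 + 2*sin(l)^3 + 6*sin(l)^2 + 16*sin(l) + 12)/(sin(l)^2 + 4*sin(l) + 2)^3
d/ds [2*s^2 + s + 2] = 4*s + 1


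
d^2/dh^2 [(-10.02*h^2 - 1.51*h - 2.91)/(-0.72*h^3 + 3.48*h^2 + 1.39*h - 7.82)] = (10.388736*h^6 + 4.69670399999995*h^5 + 55.5698879999999*h^4 - 963.834912*h^3 + 1728.0324*h^2 + 232.705944*h + 1427.948866)/(0.373248*h^9 - 5.412096*h^8 + 23.996736*h^7 - 9.085824*h^6 - 163.889784*h^5 + 216.981324*h^4 + 356.364989*h^3 - 593.10399*h^2 - 255.005508*h + 478.211768)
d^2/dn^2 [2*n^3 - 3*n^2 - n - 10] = 12*n - 6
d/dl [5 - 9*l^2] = -18*l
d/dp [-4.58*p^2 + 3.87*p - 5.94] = 3.87 - 9.16*p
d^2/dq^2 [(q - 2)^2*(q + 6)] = 6*q + 4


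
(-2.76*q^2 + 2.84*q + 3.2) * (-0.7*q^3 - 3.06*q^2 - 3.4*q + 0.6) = 1.932*q^5 + 6.4576*q^4 - 1.5464*q^3 - 21.104*q^2 - 9.176*q + 1.92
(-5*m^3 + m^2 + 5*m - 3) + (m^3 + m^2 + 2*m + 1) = -4*m^3 + 2*m^2 + 7*m - 2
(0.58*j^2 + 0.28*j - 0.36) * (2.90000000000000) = 1.682*j^2 + 0.812*j - 1.044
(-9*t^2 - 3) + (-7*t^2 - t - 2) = -16*t^2 - t - 5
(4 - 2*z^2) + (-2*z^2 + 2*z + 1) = -4*z^2 + 2*z + 5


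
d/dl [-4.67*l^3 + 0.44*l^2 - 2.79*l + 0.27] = -14.01*l^2 + 0.88*l - 2.79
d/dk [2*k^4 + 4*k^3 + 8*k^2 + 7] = 4*k*(2*k^2 + 3*k + 4)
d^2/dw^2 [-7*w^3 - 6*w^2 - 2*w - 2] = -42*w - 12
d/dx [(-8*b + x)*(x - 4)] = -8*b + 2*x - 4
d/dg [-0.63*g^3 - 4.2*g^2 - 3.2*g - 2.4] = -1.89*g^2 - 8.4*g - 3.2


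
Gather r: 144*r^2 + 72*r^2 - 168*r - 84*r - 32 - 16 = 216*r^2 - 252*r - 48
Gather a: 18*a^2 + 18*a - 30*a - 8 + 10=18*a^2 - 12*a + 2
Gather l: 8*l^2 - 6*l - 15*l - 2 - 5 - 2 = 8*l^2 - 21*l - 9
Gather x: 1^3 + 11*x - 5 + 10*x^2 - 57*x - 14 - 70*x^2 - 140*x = -60*x^2 - 186*x - 18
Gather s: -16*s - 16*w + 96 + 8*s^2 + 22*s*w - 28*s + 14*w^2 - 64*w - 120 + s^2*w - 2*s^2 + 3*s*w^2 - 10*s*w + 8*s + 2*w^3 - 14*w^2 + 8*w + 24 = s^2*(w + 6) + s*(3*w^2 + 12*w - 36) + 2*w^3 - 72*w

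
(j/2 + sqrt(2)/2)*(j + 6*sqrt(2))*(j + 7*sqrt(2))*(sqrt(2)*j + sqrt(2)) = sqrt(2)*j^4/2 + sqrt(2)*j^3/2 + 14*j^3 + 14*j^2 + 55*sqrt(2)*j^2 + 55*sqrt(2)*j + 84*j + 84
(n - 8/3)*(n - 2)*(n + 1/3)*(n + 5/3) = n^4 - 8*n^3/3 - 31*n^2/9 + 218*n/27 + 80/27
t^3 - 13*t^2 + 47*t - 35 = (t - 7)*(t - 5)*(t - 1)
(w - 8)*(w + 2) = w^2 - 6*w - 16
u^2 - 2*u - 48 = (u - 8)*(u + 6)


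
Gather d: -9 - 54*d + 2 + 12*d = -42*d - 7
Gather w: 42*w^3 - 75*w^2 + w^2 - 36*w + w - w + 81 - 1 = 42*w^3 - 74*w^2 - 36*w + 80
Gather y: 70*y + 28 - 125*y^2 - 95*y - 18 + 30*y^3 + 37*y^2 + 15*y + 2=30*y^3 - 88*y^2 - 10*y + 12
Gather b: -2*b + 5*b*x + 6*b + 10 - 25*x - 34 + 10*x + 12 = b*(5*x + 4) - 15*x - 12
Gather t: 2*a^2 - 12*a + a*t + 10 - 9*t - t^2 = 2*a^2 - 12*a - t^2 + t*(a - 9) + 10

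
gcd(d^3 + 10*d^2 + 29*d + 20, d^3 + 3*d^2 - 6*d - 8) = d^2 + 5*d + 4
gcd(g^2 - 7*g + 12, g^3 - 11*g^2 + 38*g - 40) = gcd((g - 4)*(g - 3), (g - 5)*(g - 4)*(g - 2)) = g - 4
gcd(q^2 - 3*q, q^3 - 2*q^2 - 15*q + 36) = q - 3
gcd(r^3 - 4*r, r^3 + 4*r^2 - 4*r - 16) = r^2 - 4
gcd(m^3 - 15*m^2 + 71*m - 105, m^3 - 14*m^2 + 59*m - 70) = m^2 - 12*m + 35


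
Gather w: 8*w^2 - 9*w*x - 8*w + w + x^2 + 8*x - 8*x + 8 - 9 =8*w^2 + w*(-9*x - 7) + x^2 - 1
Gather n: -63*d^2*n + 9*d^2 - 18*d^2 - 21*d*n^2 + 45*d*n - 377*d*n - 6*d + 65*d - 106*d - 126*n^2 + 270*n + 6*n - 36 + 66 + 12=-9*d^2 - 47*d + n^2*(-21*d - 126) + n*(-63*d^2 - 332*d + 276) + 42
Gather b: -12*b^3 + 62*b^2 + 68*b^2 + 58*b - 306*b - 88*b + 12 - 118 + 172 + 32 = -12*b^3 + 130*b^2 - 336*b + 98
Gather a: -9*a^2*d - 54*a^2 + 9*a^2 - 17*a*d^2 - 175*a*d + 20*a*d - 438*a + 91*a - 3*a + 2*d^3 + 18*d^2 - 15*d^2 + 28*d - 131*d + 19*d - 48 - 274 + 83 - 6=a^2*(-9*d - 45) + a*(-17*d^2 - 155*d - 350) + 2*d^3 + 3*d^2 - 84*d - 245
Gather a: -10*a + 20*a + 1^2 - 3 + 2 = 10*a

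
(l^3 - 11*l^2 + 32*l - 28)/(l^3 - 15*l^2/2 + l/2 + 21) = 2*(l - 2)/(2*l + 3)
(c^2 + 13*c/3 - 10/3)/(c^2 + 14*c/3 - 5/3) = (3*c - 2)/(3*c - 1)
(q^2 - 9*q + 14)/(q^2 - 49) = (q - 2)/(q + 7)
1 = 1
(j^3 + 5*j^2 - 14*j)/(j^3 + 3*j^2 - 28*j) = (j - 2)/(j - 4)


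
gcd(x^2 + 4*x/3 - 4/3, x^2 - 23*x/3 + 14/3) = x - 2/3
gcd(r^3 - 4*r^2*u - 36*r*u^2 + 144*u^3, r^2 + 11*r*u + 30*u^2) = r + 6*u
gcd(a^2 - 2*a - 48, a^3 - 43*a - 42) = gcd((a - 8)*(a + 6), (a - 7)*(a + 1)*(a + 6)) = a + 6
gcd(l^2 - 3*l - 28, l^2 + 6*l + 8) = l + 4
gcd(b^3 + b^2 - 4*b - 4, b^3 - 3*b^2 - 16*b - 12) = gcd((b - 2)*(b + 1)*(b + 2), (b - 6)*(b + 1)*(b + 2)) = b^2 + 3*b + 2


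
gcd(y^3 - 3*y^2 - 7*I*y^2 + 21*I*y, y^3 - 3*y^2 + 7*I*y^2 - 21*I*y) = y^2 - 3*y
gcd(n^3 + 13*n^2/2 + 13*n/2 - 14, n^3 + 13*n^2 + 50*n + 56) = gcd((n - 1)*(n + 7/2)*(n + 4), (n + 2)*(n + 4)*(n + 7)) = n + 4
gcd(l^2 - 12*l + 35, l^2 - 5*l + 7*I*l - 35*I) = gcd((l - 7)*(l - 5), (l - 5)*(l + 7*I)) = l - 5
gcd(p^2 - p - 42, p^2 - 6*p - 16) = 1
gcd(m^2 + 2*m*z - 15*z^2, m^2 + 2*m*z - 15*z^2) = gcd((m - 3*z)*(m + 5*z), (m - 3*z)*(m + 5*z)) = -m^2 - 2*m*z + 15*z^2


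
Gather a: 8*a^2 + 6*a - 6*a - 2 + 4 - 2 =8*a^2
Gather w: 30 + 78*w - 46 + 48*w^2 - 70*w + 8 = 48*w^2 + 8*w - 8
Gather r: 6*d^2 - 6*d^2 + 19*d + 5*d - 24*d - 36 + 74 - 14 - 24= 0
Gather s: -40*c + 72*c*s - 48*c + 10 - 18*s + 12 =-88*c + s*(72*c - 18) + 22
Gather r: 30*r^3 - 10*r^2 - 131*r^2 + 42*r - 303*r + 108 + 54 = 30*r^3 - 141*r^2 - 261*r + 162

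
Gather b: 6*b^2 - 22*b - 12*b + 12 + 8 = 6*b^2 - 34*b + 20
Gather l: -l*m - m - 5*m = -l*m - 6*m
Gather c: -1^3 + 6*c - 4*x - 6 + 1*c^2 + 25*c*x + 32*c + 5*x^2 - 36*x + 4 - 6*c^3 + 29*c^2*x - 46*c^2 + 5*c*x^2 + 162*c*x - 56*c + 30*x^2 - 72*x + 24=-6*c^3 + c^2*(29*x - 45) + c*(5*x^2 + 187*x - 18) + 35*x^2 - 112*x + 21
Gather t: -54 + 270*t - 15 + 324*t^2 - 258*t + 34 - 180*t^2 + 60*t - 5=144*t^2 + 72*t - 40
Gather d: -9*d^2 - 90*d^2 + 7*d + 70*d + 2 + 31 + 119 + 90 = -99*d^2 + 77*d + 242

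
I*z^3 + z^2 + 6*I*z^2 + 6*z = z*(z + 6)*(I*z + 1)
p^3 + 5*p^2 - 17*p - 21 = (p - 3)*(p + 1)*(p + 7)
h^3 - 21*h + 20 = (h - 4)*(h - 1)*(h + 5)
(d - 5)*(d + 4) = d^2 - d - 20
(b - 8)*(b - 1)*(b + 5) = b^3 - 4*b^2 - 37*b + 40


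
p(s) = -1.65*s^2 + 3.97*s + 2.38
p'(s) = 3.97 - 3.3*s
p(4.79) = -16.46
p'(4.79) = -11.84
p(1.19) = 4.77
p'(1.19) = 0.04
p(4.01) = -8.23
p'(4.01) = -9.26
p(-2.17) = -14.00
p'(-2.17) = 11.13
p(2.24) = 2.99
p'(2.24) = -3.42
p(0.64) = 4.24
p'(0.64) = 1.86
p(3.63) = -4.95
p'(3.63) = -8.01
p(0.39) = 3.68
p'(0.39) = 2.68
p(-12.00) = -282.86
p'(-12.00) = 43.57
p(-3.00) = -24.38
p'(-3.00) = 13.87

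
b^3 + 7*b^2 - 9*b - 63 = (b - 3)*(b + 3)*(b + 7)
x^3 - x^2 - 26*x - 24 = (x - 6)*(x + 1)*(x + 4)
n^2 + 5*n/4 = n*(n + 5/4)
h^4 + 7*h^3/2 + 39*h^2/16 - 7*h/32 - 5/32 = (h - 1/4)*(h + 1/4)*(h + 1)*(h + 5/2)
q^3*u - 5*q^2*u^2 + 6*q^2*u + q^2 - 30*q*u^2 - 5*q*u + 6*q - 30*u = (q + 6)*(q - 5*u)*(q*u + 1)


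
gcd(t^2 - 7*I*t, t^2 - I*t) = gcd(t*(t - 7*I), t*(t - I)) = t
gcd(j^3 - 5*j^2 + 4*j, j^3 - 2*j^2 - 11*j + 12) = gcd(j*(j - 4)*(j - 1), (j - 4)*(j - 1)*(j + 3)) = j^2 - 5*j + 4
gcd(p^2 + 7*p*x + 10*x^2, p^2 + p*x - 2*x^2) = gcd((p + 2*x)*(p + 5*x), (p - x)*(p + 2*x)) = p + 2*x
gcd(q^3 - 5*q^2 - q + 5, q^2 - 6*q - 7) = q + 1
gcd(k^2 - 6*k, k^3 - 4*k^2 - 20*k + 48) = k - 6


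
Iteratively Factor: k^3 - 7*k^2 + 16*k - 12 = (k - 3)*(k^2 - 4*k + 4) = (k - 3)*(k - 2)*(k - 2)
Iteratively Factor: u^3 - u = (u - 1)*(u^2 + u) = (u - 1)*(u + 1)*(u)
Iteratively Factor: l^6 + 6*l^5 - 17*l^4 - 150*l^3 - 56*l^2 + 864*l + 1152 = (l + 4)*(l^5 + 2*l^4 - 25*l^3 - 50*l^2 + 144*l + 288) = (l + 3)*(l + 4)*(l^4 - l^3 - 22*l^2 + 16*l + 96) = (l + 3)*(l + 4)^2*(l^3 - 5*l^2 - 2*l + 24) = (l - 3)*(l + 3)*(l + 4)^2*(l^2 - 2*l - 8) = (l - 3)*(l + 2)*(l + 3)*(l + 4)^2*(l - 4)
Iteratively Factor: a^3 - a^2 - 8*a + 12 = (a - 2)*(a^2 + a - 6) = (a - 2)*(a + 3)*(a - 2)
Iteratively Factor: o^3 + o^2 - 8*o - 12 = (o - 3)*(o^2 + 4*o + 4) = (o - 3)*(o + 2)*(o + 2)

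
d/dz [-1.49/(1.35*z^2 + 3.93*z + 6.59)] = (4.023*z + 5.8557)/(1.35*z^2 + 3.93*z + 6.59)^2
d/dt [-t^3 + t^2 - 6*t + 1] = -3*t^2 + 2*t - 6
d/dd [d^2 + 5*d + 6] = 2*d + 5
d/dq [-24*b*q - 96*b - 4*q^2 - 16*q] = -24*b - 8*q - 16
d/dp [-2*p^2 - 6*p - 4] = -4*p - 6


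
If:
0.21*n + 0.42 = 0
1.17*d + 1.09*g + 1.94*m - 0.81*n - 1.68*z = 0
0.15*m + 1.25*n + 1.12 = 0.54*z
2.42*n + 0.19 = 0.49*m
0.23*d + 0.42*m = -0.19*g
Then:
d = 98.99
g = -98.86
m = -9.49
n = -2.00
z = -5.19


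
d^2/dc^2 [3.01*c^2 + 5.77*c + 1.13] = 6.02000000000000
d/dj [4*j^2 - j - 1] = 8*j - 1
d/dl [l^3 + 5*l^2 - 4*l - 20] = 3*l^2 + 10*l - 4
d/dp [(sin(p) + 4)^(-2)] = -2*cos(p)/(sin(p) + 4)^3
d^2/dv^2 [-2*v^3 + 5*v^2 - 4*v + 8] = 10 - 12*v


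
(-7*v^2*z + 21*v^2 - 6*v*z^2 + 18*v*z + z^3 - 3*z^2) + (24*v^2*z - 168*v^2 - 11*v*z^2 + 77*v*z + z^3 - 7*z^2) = 17*v^2*z - 147*v^2 - 17*v*z^2 + 95*v*z + 2*z^3 - 10*z^2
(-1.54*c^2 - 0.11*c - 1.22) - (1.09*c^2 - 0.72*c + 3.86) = -2.63*c^2 + 0.61*c - 5.08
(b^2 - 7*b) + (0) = b^2 - 7*b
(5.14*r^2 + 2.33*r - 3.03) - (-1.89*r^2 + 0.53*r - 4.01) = 7.03*r^2 + 1.8*r + 0.98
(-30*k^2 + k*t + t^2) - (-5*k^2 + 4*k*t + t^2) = -25*k^2 - 3*k*t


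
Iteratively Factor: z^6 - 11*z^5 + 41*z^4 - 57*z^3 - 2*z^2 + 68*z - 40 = (z - 1)*(z^5 - 10*z^4 + 31*z^3 - 26*z^2 - 28*z + 40) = (z - 1)*(z + 1)*(z^4 - 11*z^3 + 42*z^2 - 68*z + 40) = (z - 2)*(z - 1)*(z + 1)*(z^3 - 9*z^2 + 24*z - 20) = (z - 2)^2*(z - 1)*(z + 1)*(z^2 - 7*z + 10) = (z - 2)^3*(z - 1)*(z + 1)*(z - 5)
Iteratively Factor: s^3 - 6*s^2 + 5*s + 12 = (s + 1)*(s^2 - 7*s + 12) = (s - 4)*(s + 1)*(s - 3)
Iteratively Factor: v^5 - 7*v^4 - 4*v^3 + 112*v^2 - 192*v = (v - 4)*(v^4 - 3*v^3 - 16*v^2 + 48*v) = v*(v - 4)*(v^3 - 3*v^2 - 16*v + 48) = v*(v - 4)^2*(v^2 + v - 12) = v*(v - 4)^2*(v + 4)*(v - 3)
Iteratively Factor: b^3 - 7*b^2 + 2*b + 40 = (b - 4)*(b^2 - 3*b - 10) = (b - 5)*(b - 4)*(b + 2)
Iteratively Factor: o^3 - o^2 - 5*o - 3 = (o + 1)*(o^2 - 2*o - 3) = (o - 3)*(o + 1)*(o + 1)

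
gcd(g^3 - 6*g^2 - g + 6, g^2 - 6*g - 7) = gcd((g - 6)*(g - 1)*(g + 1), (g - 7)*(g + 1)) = g + 1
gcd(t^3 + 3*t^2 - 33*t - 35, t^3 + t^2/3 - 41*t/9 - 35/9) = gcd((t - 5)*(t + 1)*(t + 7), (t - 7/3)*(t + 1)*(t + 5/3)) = t + 1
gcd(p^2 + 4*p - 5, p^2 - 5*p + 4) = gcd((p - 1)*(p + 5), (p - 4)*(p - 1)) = p - 1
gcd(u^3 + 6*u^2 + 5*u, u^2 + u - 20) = u + 5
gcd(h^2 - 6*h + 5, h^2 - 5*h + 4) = h - 1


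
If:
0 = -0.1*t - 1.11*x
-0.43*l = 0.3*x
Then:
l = -0.697674418604651*x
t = -11.1*x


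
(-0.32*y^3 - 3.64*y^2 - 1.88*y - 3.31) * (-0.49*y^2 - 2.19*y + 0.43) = 0.1568*y^5 + 2.4844*y^4 + 8.7552*y^3 + 4.1739*y^2 + 6.4405*y - 1.4233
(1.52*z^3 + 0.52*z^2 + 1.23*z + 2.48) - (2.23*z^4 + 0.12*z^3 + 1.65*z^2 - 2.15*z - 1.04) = -2.23*z^4 + 1.4*z^3 - 1.13*z^2 + 3.38*z + 3.52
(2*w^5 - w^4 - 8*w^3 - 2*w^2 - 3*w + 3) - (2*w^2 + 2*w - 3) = 2*w^5 - w^4 - 8*w^3 - 4*w^2 - 5*w + 6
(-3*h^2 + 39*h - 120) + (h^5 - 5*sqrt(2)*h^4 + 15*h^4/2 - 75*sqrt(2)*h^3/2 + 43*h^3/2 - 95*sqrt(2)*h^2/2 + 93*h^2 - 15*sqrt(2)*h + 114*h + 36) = h^5 - 5*sqrt(2)*h^4 + 15*h^4/2 - 75*sqrt(2)*h^3/2 + 43*h^3/2 - 95*sqrt(2)*h^2/2 + 90*h^2 - 15*sqrt(2)*h + 153*h - 84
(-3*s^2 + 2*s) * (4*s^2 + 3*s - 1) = -12*s^4 - s^3 + 9*s^2 - 2*s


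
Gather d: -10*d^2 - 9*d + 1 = -10*d^2 - 9*d + 1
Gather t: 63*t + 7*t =70*t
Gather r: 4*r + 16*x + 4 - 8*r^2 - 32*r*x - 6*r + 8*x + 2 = -8*r^2 + r*(-32*x - 2) + 24*x + 6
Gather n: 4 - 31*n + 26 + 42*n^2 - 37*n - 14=42*n^2 - 68*n + 16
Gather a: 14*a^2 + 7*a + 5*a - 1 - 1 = 14*a^2 + 12*a - 2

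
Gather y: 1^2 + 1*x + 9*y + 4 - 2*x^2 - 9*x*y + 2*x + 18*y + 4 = -2*x^2 + 3*x + y*(27 - 9*x) + 9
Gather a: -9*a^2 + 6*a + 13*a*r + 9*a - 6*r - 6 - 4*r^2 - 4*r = -9*a^2 + a*(13*r + 15) - 4*r^2 - 10*r - 6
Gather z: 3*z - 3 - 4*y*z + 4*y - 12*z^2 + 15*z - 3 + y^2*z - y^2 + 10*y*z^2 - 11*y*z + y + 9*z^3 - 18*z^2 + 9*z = -y^2 + 5*y + 9*z^3 + z^2*(10*y - 30) + z*(y^2 - 15*y + 27) - 6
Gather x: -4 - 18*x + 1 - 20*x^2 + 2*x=-20*x^2 - 16*x - 3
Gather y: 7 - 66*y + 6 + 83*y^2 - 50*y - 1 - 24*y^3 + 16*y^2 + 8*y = -24*y^3 + 99*y^2 - 108*y + 12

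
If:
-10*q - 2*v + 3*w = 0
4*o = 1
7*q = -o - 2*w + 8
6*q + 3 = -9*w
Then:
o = 1/4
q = 101/68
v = -160/17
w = -45/34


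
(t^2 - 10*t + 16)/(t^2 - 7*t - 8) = (t - 2)/(t + 1)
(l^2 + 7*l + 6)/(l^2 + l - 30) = (l + 1)/(l - 5)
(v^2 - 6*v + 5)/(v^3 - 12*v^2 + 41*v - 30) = 1/(v - 6)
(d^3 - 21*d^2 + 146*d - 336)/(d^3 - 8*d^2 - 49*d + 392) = (d - 6)/(d + 7)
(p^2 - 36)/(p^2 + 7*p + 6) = (p - 6)/(p + 1)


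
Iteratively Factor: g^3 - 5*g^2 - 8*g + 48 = (g - 4)*(g^2 - g - 12) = (g - 4)*(g + 3)*(g - 4)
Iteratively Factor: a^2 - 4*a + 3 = (a - 3)*(a - 1)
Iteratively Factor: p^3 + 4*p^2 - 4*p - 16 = (p - 2)*(p^2 + 6*p + 8) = (p - 2)*(p + 2)*(p + 4)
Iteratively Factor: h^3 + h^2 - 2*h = (h)*(h^2 + h - 2) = h*(h + 2)*(h - 1)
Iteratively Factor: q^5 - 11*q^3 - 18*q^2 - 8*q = (q + 1)*(q^4 - q^3 - 10*q^2 - 8*q) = (q + 1)*(q + 2)*(q^3 - 3*q^2 - 4*q) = (q - 4)*(q + 1)*(q + 2)*(q^2 + q) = q*(q - 4)*(q + 1)*(q + 2)*(q + 1)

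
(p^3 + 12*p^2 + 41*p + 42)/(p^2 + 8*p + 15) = (p^2 + 9*p + 14)/(p + 5)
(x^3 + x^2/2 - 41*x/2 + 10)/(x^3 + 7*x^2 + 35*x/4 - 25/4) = 2*(x - 4)/(2*x + 5)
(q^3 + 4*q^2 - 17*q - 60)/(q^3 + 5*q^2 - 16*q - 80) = (q + 3)/(q + 4)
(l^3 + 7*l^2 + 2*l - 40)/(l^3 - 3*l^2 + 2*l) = (l^2 + 9*l + 20)/(l*(l - 1))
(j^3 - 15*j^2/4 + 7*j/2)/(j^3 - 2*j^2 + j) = (4*j^2 - 15*j + 14)/(4*(j^2 - 2*j + 1))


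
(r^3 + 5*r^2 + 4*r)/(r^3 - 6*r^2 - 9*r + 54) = r*(r^2 + 5*r + 4)/(r^3 - 6*r^2 - 9*r + 54)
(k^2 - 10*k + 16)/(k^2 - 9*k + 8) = (k - 2)/(k - 1)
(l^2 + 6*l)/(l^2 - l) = (l + 6)/(l - 1)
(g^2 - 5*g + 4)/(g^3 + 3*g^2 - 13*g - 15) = (g^2 - 5*g + 4)/(g^3 + 3*g^2 - 13*g - 15)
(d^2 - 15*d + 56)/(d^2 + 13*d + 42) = (d^2 - 15*d + 56)/(d^2 + 13*d + 42)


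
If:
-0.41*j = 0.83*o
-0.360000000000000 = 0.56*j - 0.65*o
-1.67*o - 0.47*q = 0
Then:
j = -0.41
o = 0.20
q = -0.72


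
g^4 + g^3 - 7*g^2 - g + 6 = (g - 2)*(g - 1)*(g + 1)*(g + 3)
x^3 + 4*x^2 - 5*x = x*(x - 1)*(x + 5)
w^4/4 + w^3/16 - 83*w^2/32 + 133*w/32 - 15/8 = (w/4 + 1)*(w - 3/2)*(w - 5/4)*(w - 1)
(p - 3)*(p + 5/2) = p^2 - p/2 - 15/2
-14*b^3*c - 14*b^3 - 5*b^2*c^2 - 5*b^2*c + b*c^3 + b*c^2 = (-7*b + c)*(2*b + c)*(b*c + b)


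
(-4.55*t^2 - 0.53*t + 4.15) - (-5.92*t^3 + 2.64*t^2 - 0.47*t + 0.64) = 5.92*t^3 - 7.19*t^2 - 0.0600000000000001*t + 3.51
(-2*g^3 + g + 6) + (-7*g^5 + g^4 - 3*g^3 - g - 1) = -7*g^5 + g^4 - 5*g^3 + 5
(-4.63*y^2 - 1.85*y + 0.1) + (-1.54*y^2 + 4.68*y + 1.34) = -6.17*y^2 + 2.83*y + 1.44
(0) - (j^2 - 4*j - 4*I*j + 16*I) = -j^2 + 4*j + 4*I*j - 16*I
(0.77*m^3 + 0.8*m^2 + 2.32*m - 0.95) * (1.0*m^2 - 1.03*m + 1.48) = 0.77*m^5 + 0.00690000000000002*m^4 + 2.6356*m^3 - 2.1556*m^2 + 4.4121*m - 1.406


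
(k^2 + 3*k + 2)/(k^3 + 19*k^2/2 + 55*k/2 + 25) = 2*(k + 1)/(2*k^2 + 15*k + 25)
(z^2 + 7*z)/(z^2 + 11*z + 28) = z/(z + 4)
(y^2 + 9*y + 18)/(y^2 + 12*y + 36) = (y + 3)/(y + 6)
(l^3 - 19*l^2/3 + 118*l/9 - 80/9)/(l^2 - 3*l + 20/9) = (3*l^2 - 14*l + 16)/(3*l - 4)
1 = 1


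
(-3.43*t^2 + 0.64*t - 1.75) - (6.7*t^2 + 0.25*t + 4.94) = -10.13*t^2 + 0.39*t - 6.69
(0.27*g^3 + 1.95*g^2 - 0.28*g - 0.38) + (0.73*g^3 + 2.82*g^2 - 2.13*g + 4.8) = 1.0*g^3 + 4.77*g^2 - 2.41*g + 4.42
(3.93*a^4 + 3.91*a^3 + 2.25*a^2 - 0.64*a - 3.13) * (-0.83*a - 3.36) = -3.2619*a^5 - 16.4501*a^4 - 15.0051*a^3 - 7.0288*a^2 + 4.7483*a + 10.5168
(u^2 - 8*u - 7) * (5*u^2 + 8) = 5*u^4 - 40*u^3 - 27*u^2 - 64*u - 56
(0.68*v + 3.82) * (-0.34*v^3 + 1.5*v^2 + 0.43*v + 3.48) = -0.2312*v^4 - 0.2788*v^3 + 6.0224*v^2 + 4.009*v + 13.2936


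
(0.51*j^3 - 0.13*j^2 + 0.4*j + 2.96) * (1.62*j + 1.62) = 0.8262*j^4 + 0.6156*j^3 + 0.4374*j^2 + 5.4432*j + 4.7952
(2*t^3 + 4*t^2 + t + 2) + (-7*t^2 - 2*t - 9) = 2*t^3 - 3*t^2 - t - 7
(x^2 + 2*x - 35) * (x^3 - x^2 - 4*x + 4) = x^5 + x^4 - 41*x^3 + 31*x^2 + 148*x - 140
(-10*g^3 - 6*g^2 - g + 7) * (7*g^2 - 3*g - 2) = -70*g^5 - 12*g^4 + 31*g^3 + 64*g^2 - 19*g - 14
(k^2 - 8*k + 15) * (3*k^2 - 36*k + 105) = 3*k^4 - 60*k^3 + 438*k^2 - 1380*k + 1575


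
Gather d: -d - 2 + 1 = -d - 1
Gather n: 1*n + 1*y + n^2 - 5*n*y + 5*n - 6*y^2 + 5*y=n^2 + n*(6 - 5*y) - 6*y^2 + 6*y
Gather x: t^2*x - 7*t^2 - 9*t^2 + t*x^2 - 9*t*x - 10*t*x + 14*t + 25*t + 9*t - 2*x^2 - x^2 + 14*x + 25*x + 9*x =-16*t^2 + 48*t + x^2*(t - 3) + x*(t^2 - 19*t + 48)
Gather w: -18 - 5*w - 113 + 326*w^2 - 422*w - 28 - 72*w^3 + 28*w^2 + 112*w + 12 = -72*w^3 + 354*w^2 - 315*w - 147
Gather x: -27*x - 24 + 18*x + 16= -9*x - 8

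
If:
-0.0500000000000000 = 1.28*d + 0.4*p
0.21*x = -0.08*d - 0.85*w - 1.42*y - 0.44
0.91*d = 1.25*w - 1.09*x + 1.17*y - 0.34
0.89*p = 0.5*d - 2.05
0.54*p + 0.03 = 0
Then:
No Solution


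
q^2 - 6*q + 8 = (q - 4)*(q - 2)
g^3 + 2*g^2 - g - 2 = (g - 1)*(g + 1)*(g + 2)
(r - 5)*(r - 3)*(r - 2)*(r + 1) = r^4 - 9*r^3 + 21*r^2 + r - 30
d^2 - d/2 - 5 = (d - 5/2)*(d + 2)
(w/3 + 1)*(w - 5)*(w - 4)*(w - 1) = w^4/3 - 7*w^3/3 - w^2/3 + 67*w/3 - 20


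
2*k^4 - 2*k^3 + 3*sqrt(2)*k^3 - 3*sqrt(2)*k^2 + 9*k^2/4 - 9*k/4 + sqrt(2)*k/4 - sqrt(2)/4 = (k - 1)*(k + sqrt(2))*(sqrt(2)*k + 1/2)^2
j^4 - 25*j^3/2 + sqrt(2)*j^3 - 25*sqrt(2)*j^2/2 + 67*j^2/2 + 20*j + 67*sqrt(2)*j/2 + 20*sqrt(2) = (j - 8)*(j - 5)*(j + 1/2)*(j + sqrt(2))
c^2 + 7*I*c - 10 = (c + 2*I)*(c + 5*I)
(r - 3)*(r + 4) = r^2 + r - 12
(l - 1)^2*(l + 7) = l^3 + 5*l^2 - 13*l + 7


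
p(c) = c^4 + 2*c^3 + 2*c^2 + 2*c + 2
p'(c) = 4*c^3 + 6*c^2 + 4*c + 2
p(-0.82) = 1.05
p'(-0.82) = 0.55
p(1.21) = 13.03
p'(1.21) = 22.71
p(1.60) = 25.07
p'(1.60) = 40.14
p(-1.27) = 1.19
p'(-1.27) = -1.60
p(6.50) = 2433.81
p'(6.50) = 1380.00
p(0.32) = 2.92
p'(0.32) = 4.03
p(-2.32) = 12.12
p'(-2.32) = -24.93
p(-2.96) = 38.50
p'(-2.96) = -61.01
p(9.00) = 8201.00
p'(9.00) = 3440.00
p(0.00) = 2.00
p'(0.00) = 2.00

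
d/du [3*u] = 3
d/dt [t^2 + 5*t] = 2*t + 5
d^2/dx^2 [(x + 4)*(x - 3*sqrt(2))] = 2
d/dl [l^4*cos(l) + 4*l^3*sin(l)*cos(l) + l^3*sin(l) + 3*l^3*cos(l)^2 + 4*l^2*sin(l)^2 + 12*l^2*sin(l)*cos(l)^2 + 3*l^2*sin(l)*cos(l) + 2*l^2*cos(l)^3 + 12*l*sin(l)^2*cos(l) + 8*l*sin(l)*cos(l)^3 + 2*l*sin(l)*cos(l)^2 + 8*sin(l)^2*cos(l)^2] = -l^4*sin(l) - 3*l^3*sin(2*l) + 5*l^3*cos(l) + 4*l^3*cos(2*l) + 3*l^2*sin(l)/2 + 10*l^2*sin(2*l) - 3*l^2*sin(3*l)/2 + 3*l^2*cos(l) + 15*l^2*cos(2*l)/2 + 9*l^2*cos(3*l) + 9*l^2/2 + 3*l*sin(l) + 3*l*sin(2*l) + 15*l*sin(3*l) + 7*l*cos(l)/2 + 8*l*cos(2*l)^2 + 5*l*cos(3*l)/2 + sin(l)/2 + 2*sin(2*l) + sin(3*l)/2 + 5*sin(4*l) + 3*cos(l) - 3*cos(3*l)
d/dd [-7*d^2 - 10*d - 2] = -14*d - 10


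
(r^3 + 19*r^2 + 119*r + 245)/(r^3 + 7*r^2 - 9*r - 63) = (r^2 + 12*r + 35)/(r^2 - 9)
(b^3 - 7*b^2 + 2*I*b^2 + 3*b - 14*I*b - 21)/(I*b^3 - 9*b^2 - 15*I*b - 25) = (-I*b^2 + b*(3 + 7*I) - 21)/(b^2 + 10*I*b - 25)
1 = 1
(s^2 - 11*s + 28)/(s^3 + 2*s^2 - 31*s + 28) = (s - 7)/(s^2 + 6*s - 7)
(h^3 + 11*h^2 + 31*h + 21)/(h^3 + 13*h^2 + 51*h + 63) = (h + 1)/(h + 3)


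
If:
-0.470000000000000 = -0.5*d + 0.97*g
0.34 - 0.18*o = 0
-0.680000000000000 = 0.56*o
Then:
No Solution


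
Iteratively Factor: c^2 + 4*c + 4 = (c + 2)*(c + 2)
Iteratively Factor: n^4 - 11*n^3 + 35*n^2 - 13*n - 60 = (n - 5)*(n^3 - 6*n^2 + 5*n + 12) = (n - 5)*(n - 3)*(n^2 - 3*n - 4) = (n - 5)*(n - 3)*(n + 1)*(n - 4)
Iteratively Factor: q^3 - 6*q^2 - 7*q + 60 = (q - 5)*(q^2 - q - 12) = (q - 5)*(q - 4)*(q + 3)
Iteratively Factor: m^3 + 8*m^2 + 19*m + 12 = (m + 3)*(m^2 + 5*m + 4) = (m + 3)*(m + 4)*(m + 1)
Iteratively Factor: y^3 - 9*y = (y - 3)*(y^2 + 3*y) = y*(y - 3)*(y + 3)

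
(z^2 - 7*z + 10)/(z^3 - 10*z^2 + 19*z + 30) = (z - 2)/(z^2 - 5*z - 6)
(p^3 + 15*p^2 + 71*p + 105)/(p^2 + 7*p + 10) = (p^2 + 10*p + 21)/(p + 2)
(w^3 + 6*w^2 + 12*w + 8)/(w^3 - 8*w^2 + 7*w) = (w^3 + 6*w^2 + 12*w + 8)/(w*(w^2 - 8*w + 7))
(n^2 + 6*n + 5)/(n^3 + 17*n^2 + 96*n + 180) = (n + 1)/(n^2 + 12*n + 36)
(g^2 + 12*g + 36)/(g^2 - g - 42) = (g + 6)/(g - 7)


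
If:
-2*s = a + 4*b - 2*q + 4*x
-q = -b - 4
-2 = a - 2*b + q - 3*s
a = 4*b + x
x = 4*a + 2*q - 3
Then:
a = -74/117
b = -121/234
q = 815/234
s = 51/26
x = 56/39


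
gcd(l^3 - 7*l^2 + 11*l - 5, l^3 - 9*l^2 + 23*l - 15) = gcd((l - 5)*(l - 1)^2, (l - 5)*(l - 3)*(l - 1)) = l^2 - 6*l + 5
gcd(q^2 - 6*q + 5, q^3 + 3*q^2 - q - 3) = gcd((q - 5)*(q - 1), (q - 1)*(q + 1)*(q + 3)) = q - 1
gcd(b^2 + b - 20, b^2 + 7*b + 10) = b + 5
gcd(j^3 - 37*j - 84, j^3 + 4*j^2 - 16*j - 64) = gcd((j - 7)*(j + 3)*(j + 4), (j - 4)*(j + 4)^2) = j + 4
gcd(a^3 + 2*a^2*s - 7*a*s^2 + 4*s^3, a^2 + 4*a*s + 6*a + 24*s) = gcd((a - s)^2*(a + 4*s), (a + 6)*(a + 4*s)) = a + 4*s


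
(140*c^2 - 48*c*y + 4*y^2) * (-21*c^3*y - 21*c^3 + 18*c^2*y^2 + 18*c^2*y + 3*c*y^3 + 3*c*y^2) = -2940*c^5*y - 2940*c^5 + 3528*c^4*y^2 + 3528*c^4*y - 528*c^3*y^3 - 528*c^3*y^2 - 72*c^2*y^4 - 72*c^2*y^3 + 12*c*y^5 + 12*c*y^4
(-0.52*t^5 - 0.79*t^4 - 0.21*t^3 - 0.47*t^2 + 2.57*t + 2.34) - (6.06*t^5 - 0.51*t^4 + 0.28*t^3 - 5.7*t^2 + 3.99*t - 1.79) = -6.58*t^5 - 0.28*t^4 - 0.49*t^3 + 5.23*t^2 - 1.42*t + 4.13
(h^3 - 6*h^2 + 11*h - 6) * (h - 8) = h^4 - 14*h^3 + 59*h^2 - 94*h + 48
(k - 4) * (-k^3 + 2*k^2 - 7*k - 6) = -k^4 + 6*k^3 - 15*k^2 + 22*k + 24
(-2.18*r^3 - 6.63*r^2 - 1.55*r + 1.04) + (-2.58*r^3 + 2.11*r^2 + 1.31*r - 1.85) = -4.76*r^3 - 4.52*r^2 - 0.24*r - 0.81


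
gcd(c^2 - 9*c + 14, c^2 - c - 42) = c - 7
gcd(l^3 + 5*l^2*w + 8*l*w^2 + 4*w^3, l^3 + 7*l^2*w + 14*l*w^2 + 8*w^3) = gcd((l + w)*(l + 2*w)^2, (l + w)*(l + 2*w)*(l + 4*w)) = l^2 + 3*l*w + 2*w^2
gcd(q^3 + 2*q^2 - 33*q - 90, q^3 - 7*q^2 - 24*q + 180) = q^2 - q - 30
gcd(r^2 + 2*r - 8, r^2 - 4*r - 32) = r + 4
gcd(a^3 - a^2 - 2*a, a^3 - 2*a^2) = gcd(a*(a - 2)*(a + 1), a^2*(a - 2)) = a^2 - 2*a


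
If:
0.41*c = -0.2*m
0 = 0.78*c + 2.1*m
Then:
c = 0.00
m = 0.00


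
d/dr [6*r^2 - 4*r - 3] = 12*r - 4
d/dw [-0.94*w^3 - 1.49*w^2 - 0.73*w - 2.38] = -2.82*w^2 - 2.98*w - 0.73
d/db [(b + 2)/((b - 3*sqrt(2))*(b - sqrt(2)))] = (-b^2 - 4*b + 6 + 8*sqrt(2))/(b^4 - 8*sqrt(2)*b^3 + 44*b^2 - 48*sqrt(2)*b + 36)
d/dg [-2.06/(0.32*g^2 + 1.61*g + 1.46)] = (1.3184*g + 3.3166)/(0.32*g^2 + 1.61*g + 1.46)^2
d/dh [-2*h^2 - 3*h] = -4*h - 3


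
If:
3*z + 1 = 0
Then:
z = -1/3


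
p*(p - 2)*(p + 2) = p^3 - 4*p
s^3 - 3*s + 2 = (s - 1)^2*(s + 2)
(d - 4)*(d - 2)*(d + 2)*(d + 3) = d^4 - d^3 - 16*d^2 + 4*d + 48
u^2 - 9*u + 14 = (u - 7)*(u - 2)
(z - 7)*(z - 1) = z^2 - 8*z + 7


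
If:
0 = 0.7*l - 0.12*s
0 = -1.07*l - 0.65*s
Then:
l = 0.00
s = 0.00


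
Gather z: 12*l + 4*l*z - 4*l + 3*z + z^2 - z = 8*l + z^2 + z*(4*l + 2)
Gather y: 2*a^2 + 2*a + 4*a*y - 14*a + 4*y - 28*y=2*a^2 - 12*a + y*(4*a - 24)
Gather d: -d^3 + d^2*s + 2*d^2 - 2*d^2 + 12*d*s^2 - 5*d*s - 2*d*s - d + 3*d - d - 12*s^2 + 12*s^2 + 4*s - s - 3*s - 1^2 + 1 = -d^3 + d^2*s + d*(12*s^2 - 7*s + 1)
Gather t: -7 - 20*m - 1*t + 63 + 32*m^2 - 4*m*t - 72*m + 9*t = 32*m^2 - 92*m + t*(8 - 4*m) + 56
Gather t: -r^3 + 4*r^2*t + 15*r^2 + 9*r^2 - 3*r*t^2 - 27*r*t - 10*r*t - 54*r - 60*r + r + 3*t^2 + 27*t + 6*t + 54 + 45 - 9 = -r^3 + 24*r^2 - 113*r + t^2*(3 - 3*r) + t*(4*r^2 - 37*r + 33) + 90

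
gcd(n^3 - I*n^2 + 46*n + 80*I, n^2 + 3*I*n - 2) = n + 2*I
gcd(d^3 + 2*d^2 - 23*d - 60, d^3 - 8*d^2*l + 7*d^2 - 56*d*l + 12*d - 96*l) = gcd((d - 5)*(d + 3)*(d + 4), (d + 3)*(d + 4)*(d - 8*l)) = d^2 + 7*d + 12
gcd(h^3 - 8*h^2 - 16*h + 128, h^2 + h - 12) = h + 4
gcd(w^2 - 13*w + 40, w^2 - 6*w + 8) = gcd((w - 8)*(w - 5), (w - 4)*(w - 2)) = 1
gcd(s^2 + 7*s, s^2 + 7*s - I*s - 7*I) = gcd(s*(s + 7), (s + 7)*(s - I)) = s + 7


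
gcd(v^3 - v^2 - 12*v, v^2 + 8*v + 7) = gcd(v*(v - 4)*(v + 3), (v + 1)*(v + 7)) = 1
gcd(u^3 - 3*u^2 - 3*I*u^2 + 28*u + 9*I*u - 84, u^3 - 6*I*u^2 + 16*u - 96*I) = u + 4*I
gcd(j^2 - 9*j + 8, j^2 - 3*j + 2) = j - 1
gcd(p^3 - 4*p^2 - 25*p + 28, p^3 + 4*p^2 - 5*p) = p - 1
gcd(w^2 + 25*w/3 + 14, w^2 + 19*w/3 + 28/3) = w + 7/3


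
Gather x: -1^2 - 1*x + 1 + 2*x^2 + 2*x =2*x^2 + x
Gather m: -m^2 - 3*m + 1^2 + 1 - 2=-m^2 - 3*m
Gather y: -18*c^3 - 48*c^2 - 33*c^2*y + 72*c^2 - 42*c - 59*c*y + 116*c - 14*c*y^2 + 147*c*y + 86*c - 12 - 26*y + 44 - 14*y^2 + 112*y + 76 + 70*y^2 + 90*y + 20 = -18*c^3 + 24*c^2 + 160*c + y^2*(56 - 14*c) + y*(-33*c^2 + 88*c + 176) + 128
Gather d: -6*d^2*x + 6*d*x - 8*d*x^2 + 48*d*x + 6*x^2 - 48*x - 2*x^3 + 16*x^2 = -6*d^2*x + d*(-8*x^2 + 54*x) - 2*x^3 + 22*x^2 - 48*x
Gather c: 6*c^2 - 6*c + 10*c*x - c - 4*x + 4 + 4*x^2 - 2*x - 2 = 6*c^2 + c*(10*x - 7) + 4*x^2 - 6*x + 2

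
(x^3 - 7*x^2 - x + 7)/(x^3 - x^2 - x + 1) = (x - 7)/(x - 1)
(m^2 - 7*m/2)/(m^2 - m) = (m - 7/2)/(m - 1)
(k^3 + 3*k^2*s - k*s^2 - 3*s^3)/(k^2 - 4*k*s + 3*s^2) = (-k^2 - 4*k*s - 3*s^2)/(-k + 3*s)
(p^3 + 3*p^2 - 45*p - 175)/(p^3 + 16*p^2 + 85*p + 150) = (p - 7)/(p + 6)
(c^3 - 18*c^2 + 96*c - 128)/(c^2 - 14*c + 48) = (c^2 - 10*c + 16)/(c - 6)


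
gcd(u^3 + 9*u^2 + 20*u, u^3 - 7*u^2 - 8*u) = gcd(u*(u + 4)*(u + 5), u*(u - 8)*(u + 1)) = u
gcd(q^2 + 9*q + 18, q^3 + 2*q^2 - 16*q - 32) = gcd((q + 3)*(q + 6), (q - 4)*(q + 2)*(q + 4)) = 1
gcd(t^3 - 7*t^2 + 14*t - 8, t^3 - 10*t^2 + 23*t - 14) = t^2 - 3*t + 2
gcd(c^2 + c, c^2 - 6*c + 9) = 1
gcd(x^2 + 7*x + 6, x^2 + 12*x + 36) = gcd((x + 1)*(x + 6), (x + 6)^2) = x + 6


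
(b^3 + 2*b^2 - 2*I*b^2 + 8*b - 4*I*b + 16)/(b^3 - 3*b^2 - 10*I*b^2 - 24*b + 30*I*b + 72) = (b^2 + b*(2 + 2*I) + 4*I)/(b^2 + b*(-3 - 6*I) + 18*I)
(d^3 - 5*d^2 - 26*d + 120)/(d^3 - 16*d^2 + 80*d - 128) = (d^2 - d - 30)/(d^2 - 12*d + 32)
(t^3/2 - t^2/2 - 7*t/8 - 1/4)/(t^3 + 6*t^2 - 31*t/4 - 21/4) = (2*t^2 - 3*t - 2)/(2*(2*t^2 + 11*t - 21))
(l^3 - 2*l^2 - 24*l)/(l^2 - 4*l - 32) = l*(l - 6)/(l - 8)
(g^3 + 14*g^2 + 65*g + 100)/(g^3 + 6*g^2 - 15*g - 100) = (g + 4)/(g - 4)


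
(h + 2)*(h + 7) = h^2 + 9*h + 14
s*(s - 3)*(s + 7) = s^3 + 4*s^2 - 21*s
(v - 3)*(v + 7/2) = v^2 + v/2 - 21/2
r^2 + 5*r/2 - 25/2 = (r - 5/2)*(r + 5)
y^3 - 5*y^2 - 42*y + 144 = (y - 8)*(y - 3)*(y + 6)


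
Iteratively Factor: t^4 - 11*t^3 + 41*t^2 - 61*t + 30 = (t - 2)*(t^3 - 9*t^2 + 23*t - 15) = (t - 2)*(t - 1)*(t^2 - 8*t + 15) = (t - 5)*(t - 2)*(t - 1)*(t - 3)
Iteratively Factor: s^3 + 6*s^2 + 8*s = (s + 4)*(s^2 + 2*s) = (s + 2)*(s + 4)*(s)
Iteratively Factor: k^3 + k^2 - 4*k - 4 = (k + 1)*(k^2 - 4) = (k - 2)*(k + 1)*(k + 2)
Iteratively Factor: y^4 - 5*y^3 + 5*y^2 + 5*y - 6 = (y - 2)*(y^3 - 3*y^2 - y + 3) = (y - 2)*(y - 1)*(y^2 - 2*y - 3) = (y - 2)*(y - 1)*(y + 1)*(y - 3)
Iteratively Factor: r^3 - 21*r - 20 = (r - 5)*(r^2 + 5*r + 4) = (r - 5)*(r + 4)*(r + 1)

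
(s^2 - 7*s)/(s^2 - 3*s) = (s - 7)/(s - 3)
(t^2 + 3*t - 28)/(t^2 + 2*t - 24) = (t + 7)/(t + 6)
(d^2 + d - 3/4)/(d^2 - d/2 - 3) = (d - 1/2)/(d - 2)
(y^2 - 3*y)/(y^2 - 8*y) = (y - 3)/(y - 8)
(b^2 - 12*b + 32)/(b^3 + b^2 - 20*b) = (b - 8)/(b*(b + 5))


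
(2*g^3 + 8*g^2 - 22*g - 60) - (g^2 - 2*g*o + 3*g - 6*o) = 2*g^3 + 7*g^2 + 2*g*o - 25*g + 6*o - 60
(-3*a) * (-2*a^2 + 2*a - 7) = 6*a^3 - 6*a^2 + 21*a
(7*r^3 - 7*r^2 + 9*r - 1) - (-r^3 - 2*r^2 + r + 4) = 8*r^3 - 5*r^2 + 8*r - 5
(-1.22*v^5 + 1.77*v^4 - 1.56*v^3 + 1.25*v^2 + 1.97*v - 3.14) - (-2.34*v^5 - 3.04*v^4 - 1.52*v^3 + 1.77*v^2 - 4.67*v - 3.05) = 1.12*v^5 + 4.81*v^4 - 0.04*v^3 - 0.52*v^2 + 6.64*v - 0.0900000000000003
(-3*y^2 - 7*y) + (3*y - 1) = -3*y^2 - 4*y - 1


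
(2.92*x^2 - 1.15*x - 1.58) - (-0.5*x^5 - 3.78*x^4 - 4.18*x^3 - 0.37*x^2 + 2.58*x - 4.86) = 0.5*x^5 + 3.78*x^4 + 4.18*x^3 + 3.29*x^2 - 3.73*x + 3.28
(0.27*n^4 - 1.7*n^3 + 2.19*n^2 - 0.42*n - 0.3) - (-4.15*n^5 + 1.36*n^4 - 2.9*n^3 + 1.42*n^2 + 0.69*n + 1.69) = 4.15*n^5 - 1.09*n^4 + 1.2*n^3 + 0.77*n^2 - 1.11*n - 1.99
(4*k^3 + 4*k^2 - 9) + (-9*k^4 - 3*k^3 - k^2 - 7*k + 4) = -9*k^4 + k^3 + 3*k^2 - 7*k - 5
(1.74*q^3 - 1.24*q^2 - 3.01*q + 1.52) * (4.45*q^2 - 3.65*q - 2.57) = 7.743*q^5 - 11.869*q^4 - 13.3403*q^3 + 20.9373*q^2 + 2.1877*q - 3.9064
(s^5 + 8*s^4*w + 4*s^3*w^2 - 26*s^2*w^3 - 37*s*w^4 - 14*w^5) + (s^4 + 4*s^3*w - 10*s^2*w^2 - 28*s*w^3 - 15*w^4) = s^5 + 8*s^4*w + s^4 + 4*s^3*w^2 + 4*s^3*w - 26*s^2*w^3 - 10*s^2*w^2 - 37*s*w^4 - 28*s*w^3 - 14*w^5 - 15*w^4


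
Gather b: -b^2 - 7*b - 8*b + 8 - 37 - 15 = -b^2 - 15*b - 44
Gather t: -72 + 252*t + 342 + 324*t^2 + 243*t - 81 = 324*t^2 + 495*t + 189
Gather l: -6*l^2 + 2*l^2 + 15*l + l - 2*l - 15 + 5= -4*l^2 + 14*l - 10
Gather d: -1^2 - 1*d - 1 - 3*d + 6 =4 - 4*d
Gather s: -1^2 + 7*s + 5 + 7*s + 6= 14*s + 10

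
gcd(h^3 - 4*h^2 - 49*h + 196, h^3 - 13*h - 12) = h - 4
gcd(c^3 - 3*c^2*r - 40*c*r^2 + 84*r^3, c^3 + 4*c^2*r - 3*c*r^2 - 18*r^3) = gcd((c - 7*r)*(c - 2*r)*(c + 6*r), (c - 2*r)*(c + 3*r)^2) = -c + 2*r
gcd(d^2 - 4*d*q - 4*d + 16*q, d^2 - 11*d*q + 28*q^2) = -d + 4*q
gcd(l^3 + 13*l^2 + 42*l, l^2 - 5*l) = l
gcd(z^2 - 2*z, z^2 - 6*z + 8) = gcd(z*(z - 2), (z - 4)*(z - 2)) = z - 2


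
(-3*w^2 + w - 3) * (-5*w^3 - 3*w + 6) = 15*w^5 - 5*w^4 + 24*w^3 - 21*w^2 + 15*w - 18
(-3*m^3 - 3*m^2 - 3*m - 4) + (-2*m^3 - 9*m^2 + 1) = -5*m^3 - 12*m^2 - 3*m - 3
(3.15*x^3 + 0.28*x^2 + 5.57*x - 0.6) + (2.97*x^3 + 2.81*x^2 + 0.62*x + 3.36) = 6.12*x^3 + 3.09*x^2 + 6.19*x + 2.76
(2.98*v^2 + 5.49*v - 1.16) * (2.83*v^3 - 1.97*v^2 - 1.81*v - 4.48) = 8.4334*v^5 + 9.6661*v^4 - 19.4919*v^3 - 21.0021*v^2 - 22.4956*v + 5.1968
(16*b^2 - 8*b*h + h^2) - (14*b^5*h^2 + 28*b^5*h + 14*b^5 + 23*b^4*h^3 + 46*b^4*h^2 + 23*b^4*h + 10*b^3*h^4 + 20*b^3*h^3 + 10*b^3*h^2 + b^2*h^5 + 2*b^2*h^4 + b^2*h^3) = -14*b^5*h^2 - 28*b^5*h - 14*b^5 - 23*b^4*h^3 - 46*b^4*h^2 - 23*b^4*h - 10*b^3*h^4 - 20*b^3*h^3 - 10*b^3*h^2 - b^2*h^5 - 2*b^2*h^4 - b^2*h^3 + 16*b^2 - 8*b*h + h^2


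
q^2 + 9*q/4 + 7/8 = (q + 1/2)*(q + 7/4)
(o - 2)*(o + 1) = o^2 - o - 2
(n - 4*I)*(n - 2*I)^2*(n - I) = n^4 - 9*I*n^3 - 28*n^2 + 36*I*n + 16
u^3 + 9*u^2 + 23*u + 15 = (u + 1)*(u + 3)*(u + 5)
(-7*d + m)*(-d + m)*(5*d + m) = 35*d^3 - 33*d^2*m - 3*d*m^2 + m^3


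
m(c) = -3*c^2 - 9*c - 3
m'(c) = -6*c - 9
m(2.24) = -38.21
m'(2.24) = -22.44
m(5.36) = -137.43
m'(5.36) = -41.16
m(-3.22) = -5.13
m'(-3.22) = 10.32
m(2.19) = -37.10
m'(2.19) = -22.14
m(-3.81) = -12.26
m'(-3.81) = 13.86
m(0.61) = -9.61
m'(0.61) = -12.66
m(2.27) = -38.89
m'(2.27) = -22.62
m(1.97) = -32.37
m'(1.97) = -20.82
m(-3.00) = -3.00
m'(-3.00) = 9.00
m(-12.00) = -327.00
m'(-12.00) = 63.00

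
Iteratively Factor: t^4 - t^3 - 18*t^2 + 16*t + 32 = (t - 2)*(t^3 + t^2 - 16*t - 16) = (t - 2)*(t + 4)*(t^2 - 3*t - 4) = (t - 4)*(t - 2)*(t + 4)*(t + 1)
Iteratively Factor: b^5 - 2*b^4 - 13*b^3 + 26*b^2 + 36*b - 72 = (b + 2)*(b^4 - 4*b^3 - 5*b^2 + 36*b - 36) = (b - 2)*(b + 2)*(b^3 - 2*b^2 - 9*b + 18) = (b - 3)*(b - 2)*(b + 2)*(b^2 + b - 6) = (b - 3)*(b - 2)^2*(b + 2)*(b + 3)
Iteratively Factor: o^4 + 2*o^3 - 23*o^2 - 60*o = (o)*(o^3 + 2*o^2 - 23*o - 60) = o*(o + 4)*(o^2 - 2*o - 15) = o*(o - 5)*(o + 4)*(o + 3)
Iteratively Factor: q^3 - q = (q)*(q^2 - 1) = q*(q + 1)*(q - 1)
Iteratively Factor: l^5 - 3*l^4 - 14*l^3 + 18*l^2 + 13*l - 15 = (l - 1)*(l^4 - 2*l^3 - 16*l^2 + 2*l + 15) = (l - 5)*(l - 1)*(l^3 + 3*l^2 - l - 3) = (l - 5)*(l - 1)^2*(l^2 + 4*l + 3) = (l - 5)*(l - 1)^2*(l + 3)*(l + 1)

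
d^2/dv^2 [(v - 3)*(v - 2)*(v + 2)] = 6*v - 6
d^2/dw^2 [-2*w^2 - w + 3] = -4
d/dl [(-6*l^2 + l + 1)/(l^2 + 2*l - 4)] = (-13*l^2 + 46*l - 6)/(l^4 + 4*l^3 - 4*l^2 - 16*l + 16)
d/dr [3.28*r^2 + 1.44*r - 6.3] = 6.56*r + 1.44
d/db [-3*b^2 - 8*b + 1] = -6*b - 8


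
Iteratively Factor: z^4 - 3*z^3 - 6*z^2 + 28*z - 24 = (z - 2)*(z^3 - z^2 - 8*z + 12) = (z - 2)*(z + 3)*(z^2 - 4*z + 4) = (z - 2)^2*(z + 3)*(z - 2)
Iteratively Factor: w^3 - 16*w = (w - 4)*(w^2 + 4*w) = (w - 4)*(w + 4)*(w)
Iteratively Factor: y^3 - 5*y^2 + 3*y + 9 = (y - 3)*(y^2 - 2*y - 3) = (y - 3)*(y + 1)*(y - 3)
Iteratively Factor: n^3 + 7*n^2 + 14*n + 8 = (n + 2)*(n^2 + 5*n + 4) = (n + 2)*(n + 4)*(n + 1)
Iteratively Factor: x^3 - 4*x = (x + 2)*(x^2 - 2*x) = x*(x + 2)*(x - 2)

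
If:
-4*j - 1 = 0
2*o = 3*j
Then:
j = -1/4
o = -3/8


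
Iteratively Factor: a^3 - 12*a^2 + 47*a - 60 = (a - 3)*(a^2 - 9*a + 20) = (a - 4)*(a - 3)*(a - 5)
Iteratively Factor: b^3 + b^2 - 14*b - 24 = (b + 3)*(b^2 - 2*b - 8) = (b + 2)*(b + 3)*(b - 4)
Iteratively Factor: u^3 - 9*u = (u + 3)*(u^2 - 3*u) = (u - 3)*(u + 3)*(u)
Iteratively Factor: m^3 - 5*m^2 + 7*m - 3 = (m - 1)*(m^2 - 4*m + 3) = (m - 1)^2*(m - 3)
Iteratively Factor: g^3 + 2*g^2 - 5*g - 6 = (g - 2)*(g^2 + 4*g + 3) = (g - 2)*(g + 3)*(g + 1)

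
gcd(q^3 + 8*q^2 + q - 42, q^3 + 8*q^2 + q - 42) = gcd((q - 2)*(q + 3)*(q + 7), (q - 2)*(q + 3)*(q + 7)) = q^3 + 8*q^2 + q - 42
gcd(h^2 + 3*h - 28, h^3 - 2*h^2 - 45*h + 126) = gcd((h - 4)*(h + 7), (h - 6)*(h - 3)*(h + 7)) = h + 7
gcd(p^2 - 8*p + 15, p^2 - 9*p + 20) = p - 5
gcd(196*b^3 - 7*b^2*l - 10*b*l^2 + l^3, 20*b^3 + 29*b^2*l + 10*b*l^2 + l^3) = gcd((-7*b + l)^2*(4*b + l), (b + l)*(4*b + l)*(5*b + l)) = 4*b + l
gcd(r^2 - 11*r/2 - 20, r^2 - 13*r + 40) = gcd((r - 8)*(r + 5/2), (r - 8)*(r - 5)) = r - 8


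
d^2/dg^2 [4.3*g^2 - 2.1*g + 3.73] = 8.60000000000000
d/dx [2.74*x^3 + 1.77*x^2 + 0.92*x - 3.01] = 8.22*x^2 + 3.54*x + 0.92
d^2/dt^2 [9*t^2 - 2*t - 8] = 18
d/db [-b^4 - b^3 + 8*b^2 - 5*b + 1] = -4*b^3 - 3*b^2 + 16*b - 5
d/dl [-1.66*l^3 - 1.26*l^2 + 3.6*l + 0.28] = -4.98*l^2 - 2.52*l + 3.6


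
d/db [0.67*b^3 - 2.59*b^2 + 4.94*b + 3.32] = 2.01*b^2 - 5.18*b + 4.94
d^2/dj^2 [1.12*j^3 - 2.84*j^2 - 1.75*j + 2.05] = 6.72*j - 5.68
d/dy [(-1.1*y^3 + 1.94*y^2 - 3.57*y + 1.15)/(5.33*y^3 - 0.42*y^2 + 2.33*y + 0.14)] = (-9.8782*y^4 + 32.9302*y^3 - 15.8297*y^2 + 1.5092*y - 3.1793)/(28.4089*y^6 - 4.4772*y^5 + 25.0142*y^4 - 0.4648*y^3 + 5.3113*y^2 + 0.6524*y + 0.0196)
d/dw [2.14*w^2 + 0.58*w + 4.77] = 4.28*w + 0.58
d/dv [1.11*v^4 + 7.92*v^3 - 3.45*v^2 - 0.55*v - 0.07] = 4.44*v^3 + 23.76*v^2 - 6.9*v - 0.55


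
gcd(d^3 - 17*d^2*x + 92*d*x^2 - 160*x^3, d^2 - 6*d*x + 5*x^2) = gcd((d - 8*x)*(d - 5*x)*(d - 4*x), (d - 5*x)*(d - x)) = -d + 5*x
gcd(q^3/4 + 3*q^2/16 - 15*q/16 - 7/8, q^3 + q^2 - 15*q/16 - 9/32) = 1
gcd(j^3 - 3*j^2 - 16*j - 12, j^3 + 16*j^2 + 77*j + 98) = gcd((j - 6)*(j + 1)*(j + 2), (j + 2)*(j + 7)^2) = j + 2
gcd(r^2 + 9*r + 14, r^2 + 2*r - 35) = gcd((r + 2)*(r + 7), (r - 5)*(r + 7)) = r + 7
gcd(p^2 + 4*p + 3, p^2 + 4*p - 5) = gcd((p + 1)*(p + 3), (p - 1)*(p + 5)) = 1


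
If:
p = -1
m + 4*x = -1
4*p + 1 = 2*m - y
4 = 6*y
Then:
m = -7/6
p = -1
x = 1/24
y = 2/3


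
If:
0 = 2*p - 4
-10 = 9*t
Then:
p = 2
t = -10/9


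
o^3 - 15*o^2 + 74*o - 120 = (o - 6)*(o - 5)*(o - 4)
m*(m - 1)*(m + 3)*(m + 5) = m^4 + 7*m^3 + 7*m^2 - 15*m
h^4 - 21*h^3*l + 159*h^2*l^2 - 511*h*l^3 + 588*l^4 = (h - 7*l)^2*(h - 4*l)*(h - 3*l)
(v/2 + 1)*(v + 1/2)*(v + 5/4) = v^3/2 + 15*v^2/8 + 33*v/16 + 5/8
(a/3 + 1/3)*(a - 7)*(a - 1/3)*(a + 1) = a^4/3 - 16*a^3/9 - 34*a^2/9 - 8*a/9 + 7/9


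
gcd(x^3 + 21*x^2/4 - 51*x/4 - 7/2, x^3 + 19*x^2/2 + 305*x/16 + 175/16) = x + 7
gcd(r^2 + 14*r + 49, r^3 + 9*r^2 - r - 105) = r + 7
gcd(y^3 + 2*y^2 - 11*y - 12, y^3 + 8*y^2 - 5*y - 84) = y^2 + y - 12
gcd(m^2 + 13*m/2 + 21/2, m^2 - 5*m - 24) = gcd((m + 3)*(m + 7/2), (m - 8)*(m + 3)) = m + 3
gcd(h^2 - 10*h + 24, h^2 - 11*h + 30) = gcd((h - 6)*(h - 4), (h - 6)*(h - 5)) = h - 6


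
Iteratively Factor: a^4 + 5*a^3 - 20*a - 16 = (a + 2)*(a^3 + 3*a^2 - 6*a - 8) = (a + 1)*(a + 2)*(a^2 + 2*a - 8) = (a + 1)*(a + 2)*(a + 4)*(a - 2)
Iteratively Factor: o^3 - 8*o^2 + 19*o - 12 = (o - 1)*(o^2 - 7*o + 12) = (o - 4)*(o - 1)*(o - 3)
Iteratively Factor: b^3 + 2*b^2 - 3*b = (b)*(b^2 + 2*b - 3) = b*(b + 3)*(b - 1)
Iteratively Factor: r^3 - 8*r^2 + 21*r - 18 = (r - 3)*(r^2 - 5*r + 6) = (r - 3)*(r - 2)*(r - 3)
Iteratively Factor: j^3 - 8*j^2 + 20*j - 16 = (j - 2)*(j^2 - 6*j + 8) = (j - 2)^2*(j - 4)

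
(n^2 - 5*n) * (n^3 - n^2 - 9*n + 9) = n^5 - 6*n^4 - 4*n^3 + 54*n^2 - 45*n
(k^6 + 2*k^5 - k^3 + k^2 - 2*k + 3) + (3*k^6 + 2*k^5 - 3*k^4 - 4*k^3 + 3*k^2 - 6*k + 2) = 4*k^6 + 4*k^5 - 3*k^4 - 5*k^3 + 4*k^2 - 8*k + 5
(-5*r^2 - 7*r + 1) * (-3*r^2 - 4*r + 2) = 15*r^4 + 41*r^3 + 15*r^2 - 18*r + 2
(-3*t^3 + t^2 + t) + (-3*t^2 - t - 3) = -3*t^3 - 2*t^2 - 3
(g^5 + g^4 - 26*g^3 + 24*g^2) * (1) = g^5 + g^4 - 26*g^3 + 24*g^2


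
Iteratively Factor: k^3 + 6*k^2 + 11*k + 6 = (k + 1)*(k^2 + 5*k + 6) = (k + 1)*(k + 3)*(k + 2)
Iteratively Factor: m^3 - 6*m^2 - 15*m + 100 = (m - 5)*(m^2 - m - 20) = (m - 5)*(m + 4)*(m - 5)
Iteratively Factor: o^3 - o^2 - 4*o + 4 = (o - 2)*(o^2 + o - 2) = (o - 2)*(o - 1)*(o + 2)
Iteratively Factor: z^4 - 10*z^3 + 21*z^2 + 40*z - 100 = (z - 2)*(z^3 - 8*z^2 + 5*z + 50) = (z - 5)*(z - 2)*(z^2 - 3*z - 10) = (z - 5)*(z - 2)*(z + 2)*(z - 5)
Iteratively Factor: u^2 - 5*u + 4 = (u - 4)*(u - 1)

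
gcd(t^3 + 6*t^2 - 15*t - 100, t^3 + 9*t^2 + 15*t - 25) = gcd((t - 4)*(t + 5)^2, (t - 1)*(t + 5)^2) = t^2 + 10*t + 25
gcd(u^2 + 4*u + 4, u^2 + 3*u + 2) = u + 2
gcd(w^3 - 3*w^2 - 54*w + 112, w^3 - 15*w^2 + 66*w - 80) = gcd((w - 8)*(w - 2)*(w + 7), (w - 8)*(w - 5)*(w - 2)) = w^2 - 10*w + 16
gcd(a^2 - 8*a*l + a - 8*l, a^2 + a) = a + 1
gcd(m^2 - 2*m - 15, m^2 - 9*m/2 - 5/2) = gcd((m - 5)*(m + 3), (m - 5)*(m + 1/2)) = m - 5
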